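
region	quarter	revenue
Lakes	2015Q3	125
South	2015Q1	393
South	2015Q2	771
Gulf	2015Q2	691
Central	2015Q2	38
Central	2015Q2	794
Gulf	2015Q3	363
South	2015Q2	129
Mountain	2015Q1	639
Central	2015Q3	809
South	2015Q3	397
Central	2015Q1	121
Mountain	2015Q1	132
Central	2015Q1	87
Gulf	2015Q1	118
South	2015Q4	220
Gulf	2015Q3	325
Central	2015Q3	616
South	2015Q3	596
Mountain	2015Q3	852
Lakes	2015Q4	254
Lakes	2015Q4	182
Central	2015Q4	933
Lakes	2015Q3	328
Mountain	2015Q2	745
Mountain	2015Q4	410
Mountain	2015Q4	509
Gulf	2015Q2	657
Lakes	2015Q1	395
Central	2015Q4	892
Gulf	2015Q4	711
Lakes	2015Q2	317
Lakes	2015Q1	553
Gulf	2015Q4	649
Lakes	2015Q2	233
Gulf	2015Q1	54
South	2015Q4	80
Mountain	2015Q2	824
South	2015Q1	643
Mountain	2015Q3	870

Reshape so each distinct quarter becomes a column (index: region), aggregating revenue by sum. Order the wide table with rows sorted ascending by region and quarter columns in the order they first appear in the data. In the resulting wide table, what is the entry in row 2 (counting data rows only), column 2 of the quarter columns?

172

With rows sorted ascending by region, row 2 is region=Gulf. quarter columns in first-appearance order: 2015Q3, 2015Q1, 2015Q2, 2015Q4; column 2 is 2015Q1.
Long rows with region=Gulf, quarter=2015Q1: 118 + 54 = 172.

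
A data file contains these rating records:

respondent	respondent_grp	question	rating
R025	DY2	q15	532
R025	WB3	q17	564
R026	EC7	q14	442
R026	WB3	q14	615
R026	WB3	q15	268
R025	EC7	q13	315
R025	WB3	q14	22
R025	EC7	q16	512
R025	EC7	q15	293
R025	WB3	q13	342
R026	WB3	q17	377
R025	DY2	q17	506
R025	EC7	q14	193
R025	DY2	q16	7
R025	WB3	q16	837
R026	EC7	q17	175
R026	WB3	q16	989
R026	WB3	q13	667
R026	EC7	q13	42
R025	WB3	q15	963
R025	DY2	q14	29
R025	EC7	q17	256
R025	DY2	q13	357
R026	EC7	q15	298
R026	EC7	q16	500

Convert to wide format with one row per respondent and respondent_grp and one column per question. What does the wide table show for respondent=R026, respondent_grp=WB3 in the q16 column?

989

Wide layout: rows indexed by respondent and respondent_grp, columns are the 5 distinct question values (q15, q17, q14, q13, q16).
Cell (respondent=R026, respondent_grp=WB3, question=q16) draws from the long row where respondent=R026, respondent_grp=WB3 and question=q16, which has rating=989.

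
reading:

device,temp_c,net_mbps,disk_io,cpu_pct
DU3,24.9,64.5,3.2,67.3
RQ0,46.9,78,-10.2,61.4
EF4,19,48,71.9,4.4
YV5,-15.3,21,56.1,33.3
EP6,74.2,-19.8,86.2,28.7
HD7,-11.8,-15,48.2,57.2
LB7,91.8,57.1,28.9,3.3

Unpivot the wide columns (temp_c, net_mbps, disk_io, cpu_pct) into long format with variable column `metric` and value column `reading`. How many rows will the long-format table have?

28

7 device values × 4 melted columns = 28 rows.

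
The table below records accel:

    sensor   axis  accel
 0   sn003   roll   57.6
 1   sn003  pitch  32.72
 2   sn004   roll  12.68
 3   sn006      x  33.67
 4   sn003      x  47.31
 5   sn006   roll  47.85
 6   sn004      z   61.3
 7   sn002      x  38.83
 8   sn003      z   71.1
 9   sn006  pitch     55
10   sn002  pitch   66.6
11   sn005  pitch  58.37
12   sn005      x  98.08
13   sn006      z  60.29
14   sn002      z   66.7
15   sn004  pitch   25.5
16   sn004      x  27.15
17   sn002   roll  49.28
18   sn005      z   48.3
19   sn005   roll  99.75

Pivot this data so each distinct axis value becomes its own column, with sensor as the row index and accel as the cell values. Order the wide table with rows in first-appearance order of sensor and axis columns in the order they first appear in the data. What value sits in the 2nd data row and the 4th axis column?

61.3

With rows in first-appearance order of sensor, row 2 is sensor=sn004. axis columns in first-appearance order: roll, pitch, x, z; column 4 is z.
Long rows with sensor=sn004, axis=z: accel = 61.3.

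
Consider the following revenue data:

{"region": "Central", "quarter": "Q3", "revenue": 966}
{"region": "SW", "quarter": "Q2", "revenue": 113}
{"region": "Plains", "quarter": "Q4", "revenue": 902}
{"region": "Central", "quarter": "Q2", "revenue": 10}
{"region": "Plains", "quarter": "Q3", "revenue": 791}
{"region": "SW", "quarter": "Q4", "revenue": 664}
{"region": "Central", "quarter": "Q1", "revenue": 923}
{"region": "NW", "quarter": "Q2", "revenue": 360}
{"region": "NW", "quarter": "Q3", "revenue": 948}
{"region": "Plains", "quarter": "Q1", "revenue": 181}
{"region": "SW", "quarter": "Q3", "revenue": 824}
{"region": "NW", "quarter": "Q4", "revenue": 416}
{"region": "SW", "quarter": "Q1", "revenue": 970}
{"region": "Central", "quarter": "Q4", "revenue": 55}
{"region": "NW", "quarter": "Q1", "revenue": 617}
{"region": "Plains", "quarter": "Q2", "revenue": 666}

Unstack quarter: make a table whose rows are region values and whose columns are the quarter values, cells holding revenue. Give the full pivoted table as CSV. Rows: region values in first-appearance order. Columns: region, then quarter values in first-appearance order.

Columns: region plus the 4 distinct quarter values (Q3, Q2, Q4, Q1).
For example, row Central column Q3 takes revenue=966 from the long row (Central, Q3).

region,Q3,Q2,Q4,Q1
Central,966,10,55,923
SW,824,113,664,970
Plains,791,666,902,181
NW,948,360,416,617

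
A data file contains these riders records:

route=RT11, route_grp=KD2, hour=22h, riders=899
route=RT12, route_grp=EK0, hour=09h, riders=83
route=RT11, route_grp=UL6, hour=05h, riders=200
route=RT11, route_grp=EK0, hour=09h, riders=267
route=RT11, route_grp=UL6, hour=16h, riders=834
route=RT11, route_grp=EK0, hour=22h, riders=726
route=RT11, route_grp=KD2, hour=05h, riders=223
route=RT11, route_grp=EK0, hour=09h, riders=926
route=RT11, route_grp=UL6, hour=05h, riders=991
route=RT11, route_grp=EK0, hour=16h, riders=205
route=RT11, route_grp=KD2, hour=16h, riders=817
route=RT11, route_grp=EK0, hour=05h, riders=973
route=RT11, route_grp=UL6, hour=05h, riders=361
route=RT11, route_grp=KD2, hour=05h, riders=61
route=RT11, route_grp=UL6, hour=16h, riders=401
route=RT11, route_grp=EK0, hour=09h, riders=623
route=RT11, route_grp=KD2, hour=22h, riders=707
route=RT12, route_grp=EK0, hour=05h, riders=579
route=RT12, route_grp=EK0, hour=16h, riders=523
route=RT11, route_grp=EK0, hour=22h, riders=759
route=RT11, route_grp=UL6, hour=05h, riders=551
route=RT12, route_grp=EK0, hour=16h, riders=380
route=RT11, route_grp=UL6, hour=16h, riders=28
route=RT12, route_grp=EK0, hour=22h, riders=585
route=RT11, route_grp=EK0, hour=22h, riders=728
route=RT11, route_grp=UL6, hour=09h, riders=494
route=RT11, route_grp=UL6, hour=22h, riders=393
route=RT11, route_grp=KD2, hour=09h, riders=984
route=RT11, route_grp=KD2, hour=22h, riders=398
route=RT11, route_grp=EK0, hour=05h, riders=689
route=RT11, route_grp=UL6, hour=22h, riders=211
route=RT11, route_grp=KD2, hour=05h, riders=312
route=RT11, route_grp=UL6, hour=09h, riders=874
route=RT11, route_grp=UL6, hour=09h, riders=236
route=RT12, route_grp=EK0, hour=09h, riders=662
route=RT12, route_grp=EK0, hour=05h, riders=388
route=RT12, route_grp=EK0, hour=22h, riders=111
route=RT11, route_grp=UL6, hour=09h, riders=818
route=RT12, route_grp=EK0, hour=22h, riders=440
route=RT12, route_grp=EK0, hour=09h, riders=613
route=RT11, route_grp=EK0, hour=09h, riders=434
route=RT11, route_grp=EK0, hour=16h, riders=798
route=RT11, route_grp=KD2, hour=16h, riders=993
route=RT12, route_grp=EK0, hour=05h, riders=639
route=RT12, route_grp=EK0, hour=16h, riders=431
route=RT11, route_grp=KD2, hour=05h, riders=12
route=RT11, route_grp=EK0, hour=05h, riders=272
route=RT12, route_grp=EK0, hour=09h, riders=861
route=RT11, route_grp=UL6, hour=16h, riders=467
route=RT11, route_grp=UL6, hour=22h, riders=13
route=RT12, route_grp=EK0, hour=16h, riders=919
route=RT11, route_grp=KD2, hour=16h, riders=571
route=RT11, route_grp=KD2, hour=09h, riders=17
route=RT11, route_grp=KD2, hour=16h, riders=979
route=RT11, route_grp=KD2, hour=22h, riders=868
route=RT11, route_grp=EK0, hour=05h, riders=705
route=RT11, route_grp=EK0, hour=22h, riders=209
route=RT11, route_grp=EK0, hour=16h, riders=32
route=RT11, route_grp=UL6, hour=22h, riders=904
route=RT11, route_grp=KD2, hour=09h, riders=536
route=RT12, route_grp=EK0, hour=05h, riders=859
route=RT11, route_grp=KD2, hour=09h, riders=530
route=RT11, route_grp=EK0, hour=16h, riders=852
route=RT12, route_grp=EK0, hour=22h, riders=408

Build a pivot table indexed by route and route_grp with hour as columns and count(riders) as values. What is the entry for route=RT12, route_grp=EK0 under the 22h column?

Rows with route=RT12, route_grp=EK0 and hour=22h: riders values are 585, 111, 440, 408.
4 rows match — count = 4.

4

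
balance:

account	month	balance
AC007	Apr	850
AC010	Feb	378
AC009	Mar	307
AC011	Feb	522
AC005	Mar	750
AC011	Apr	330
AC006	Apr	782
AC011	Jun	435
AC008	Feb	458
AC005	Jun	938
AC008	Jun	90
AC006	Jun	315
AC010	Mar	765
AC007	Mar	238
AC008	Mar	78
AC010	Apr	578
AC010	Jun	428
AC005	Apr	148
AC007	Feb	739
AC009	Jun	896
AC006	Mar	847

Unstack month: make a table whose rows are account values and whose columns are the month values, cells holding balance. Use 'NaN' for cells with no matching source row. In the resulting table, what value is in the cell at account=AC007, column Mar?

The long row with account=AC007, month=Mar has balance=238.

238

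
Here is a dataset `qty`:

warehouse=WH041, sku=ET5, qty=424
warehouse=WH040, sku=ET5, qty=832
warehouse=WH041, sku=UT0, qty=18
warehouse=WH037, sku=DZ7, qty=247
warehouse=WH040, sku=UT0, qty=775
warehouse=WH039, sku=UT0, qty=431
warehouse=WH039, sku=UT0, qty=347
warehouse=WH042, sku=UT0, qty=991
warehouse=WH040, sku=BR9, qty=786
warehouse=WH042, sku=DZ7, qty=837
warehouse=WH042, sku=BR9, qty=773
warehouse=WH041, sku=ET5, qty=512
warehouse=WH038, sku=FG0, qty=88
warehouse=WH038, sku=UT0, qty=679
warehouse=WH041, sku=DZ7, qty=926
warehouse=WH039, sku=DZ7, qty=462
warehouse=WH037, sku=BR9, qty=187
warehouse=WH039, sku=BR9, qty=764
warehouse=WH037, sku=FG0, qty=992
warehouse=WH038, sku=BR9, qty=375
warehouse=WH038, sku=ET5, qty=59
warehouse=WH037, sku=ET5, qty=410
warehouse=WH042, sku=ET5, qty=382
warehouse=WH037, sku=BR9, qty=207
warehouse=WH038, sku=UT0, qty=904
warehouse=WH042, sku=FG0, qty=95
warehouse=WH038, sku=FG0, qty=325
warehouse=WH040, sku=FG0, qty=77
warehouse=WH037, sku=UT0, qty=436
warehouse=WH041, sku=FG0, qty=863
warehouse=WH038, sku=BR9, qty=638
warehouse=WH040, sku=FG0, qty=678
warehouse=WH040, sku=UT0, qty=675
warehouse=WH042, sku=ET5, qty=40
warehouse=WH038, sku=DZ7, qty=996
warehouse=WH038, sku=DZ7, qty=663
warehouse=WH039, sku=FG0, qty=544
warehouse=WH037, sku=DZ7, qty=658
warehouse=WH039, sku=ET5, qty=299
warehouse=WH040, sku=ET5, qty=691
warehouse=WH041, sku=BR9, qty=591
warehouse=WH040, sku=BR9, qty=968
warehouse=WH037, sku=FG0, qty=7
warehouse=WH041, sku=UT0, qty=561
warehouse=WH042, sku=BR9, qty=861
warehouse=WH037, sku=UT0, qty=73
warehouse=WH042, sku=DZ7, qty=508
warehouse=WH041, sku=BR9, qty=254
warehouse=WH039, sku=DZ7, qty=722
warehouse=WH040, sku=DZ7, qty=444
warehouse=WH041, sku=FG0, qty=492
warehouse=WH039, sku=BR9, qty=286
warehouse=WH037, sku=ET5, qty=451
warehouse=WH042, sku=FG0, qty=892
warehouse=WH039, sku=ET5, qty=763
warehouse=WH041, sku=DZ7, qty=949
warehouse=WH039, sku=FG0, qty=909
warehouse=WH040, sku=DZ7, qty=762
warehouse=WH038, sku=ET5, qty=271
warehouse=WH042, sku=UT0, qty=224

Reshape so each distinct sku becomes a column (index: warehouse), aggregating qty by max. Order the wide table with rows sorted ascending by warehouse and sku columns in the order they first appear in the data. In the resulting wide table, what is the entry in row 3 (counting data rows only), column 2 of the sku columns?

431

With rows sorted ascending by warehouse, row 3 is warehouse=WH039. sku columns in first-appearance order: ET5, UT0, DZ7, BR9, FG0; column 2 is UT0.
Long rows with warehouse=WH039, sku=UT0: max(431, 347) = 431.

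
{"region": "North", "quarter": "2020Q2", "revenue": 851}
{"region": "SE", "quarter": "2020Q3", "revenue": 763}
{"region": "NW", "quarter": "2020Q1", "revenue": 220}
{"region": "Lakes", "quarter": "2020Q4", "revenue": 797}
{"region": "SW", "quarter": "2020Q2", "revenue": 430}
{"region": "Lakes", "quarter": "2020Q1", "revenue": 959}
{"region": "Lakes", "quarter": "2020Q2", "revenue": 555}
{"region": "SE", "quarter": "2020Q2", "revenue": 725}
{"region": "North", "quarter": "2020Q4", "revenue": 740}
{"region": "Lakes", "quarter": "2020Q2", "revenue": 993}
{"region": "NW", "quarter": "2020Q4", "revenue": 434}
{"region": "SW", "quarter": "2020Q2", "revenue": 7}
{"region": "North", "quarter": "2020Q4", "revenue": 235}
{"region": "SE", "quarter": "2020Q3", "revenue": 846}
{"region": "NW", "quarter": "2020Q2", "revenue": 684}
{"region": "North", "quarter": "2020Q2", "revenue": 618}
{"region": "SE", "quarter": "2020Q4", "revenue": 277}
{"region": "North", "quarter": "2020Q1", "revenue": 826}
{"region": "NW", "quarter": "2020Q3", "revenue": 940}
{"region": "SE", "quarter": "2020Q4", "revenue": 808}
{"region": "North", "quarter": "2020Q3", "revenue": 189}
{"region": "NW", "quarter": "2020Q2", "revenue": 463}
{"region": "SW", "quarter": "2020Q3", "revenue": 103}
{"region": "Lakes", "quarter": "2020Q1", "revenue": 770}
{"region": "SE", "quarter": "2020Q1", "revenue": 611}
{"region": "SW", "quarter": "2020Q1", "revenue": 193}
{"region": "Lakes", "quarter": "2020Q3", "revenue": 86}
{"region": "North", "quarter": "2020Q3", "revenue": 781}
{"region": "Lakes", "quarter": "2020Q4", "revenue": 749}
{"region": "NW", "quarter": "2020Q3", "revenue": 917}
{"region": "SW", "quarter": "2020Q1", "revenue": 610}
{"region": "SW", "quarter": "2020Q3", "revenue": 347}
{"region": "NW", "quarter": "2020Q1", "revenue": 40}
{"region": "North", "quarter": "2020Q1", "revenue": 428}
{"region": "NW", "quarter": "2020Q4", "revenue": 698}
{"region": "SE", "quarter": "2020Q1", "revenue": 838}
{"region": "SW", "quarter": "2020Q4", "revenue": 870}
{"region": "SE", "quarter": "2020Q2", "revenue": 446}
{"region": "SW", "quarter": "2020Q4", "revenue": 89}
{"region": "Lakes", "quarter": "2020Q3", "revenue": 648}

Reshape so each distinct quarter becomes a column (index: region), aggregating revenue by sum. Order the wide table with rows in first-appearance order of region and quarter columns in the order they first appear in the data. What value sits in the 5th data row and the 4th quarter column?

With rows in first-appearance order of region, row 5 is region=SW. quarter columns in first-appearance order: 2020Q2, 2020Q3, 2020Q1, 2020Q4; column 4 is 2020Q4.
Long rows with region=SW, quarter=2020Q4: 870 + 89 = 959.

959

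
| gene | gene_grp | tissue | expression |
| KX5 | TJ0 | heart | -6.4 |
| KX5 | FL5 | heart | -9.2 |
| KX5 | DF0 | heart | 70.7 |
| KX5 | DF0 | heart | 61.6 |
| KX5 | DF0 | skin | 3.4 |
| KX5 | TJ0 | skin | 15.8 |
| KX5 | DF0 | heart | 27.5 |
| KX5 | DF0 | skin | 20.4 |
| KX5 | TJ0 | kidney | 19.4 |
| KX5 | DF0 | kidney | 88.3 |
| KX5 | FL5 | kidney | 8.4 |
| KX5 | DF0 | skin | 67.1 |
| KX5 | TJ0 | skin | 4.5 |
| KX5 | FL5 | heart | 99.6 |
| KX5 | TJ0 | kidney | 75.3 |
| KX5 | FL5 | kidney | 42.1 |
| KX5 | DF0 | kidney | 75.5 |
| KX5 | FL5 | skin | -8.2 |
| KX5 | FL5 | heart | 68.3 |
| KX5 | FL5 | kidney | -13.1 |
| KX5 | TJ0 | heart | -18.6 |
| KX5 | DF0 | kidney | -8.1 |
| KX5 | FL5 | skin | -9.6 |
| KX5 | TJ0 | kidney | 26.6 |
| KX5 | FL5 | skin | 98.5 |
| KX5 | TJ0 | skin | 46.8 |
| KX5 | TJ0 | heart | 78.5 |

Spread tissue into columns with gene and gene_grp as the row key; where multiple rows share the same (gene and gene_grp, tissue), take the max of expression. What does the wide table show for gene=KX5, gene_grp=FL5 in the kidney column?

Rows with gene=KX5, gene_grp=FL5 and tissue=kidney: expression values are 8.4, 42.1, -13.1.
max(8.4, 42.1, -13.1) = 42.1.

42.1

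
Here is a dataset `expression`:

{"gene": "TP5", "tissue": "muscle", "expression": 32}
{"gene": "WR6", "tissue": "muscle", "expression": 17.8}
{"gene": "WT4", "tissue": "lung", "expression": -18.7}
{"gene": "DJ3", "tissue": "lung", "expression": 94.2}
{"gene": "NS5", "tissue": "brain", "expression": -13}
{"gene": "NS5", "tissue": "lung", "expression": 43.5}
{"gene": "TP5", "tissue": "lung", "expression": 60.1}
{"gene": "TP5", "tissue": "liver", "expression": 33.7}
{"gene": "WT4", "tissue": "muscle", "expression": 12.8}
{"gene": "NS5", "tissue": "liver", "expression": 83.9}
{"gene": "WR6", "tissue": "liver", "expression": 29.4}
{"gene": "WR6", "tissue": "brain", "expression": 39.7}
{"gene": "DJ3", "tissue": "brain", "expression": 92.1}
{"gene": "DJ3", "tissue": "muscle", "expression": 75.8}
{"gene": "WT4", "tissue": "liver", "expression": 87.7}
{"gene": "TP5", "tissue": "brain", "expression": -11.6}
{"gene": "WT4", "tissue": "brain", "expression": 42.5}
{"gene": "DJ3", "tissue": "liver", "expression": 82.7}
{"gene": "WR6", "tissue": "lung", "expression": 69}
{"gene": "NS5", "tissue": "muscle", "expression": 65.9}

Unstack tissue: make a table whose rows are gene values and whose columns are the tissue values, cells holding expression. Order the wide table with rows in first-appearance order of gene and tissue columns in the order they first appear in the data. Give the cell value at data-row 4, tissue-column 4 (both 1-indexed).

82.7

With rows in first-appearance order of gene, row 4 is gene=DJ3. tissue columns in first-appearance order: muscle, lung, brain, liver; column 4 is liver.
Long rows with gene=DJ3, tissue=liver: expression = 82.7.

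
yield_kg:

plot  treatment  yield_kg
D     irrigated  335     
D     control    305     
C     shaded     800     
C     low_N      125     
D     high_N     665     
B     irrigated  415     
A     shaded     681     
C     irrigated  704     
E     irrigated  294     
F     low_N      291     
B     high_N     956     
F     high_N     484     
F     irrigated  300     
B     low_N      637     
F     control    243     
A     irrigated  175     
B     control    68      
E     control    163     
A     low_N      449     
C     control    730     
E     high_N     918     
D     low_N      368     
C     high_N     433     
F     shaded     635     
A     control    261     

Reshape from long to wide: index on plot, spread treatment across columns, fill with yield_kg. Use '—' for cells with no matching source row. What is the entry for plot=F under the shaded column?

The long row with plot=F, treatment=shaded has yield_kg=635.

635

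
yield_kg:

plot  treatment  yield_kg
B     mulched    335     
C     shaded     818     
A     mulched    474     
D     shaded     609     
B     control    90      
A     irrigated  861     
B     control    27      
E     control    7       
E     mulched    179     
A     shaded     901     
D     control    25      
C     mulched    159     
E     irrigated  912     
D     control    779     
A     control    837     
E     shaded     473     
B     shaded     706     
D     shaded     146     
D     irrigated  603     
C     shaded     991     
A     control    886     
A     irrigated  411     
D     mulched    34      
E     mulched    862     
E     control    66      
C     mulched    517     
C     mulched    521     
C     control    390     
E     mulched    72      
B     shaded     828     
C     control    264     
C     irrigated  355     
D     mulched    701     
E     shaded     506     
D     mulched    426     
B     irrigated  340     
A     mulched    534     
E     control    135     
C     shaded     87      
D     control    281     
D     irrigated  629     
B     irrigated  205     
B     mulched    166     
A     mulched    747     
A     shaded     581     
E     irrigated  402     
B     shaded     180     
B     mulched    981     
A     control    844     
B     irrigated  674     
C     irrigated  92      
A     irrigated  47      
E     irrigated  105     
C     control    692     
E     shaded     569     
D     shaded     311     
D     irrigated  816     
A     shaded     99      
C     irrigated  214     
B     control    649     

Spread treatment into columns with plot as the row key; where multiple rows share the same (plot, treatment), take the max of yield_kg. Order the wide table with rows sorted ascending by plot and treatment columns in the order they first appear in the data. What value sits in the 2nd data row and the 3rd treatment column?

649

With rows sorted ascending by plot, row 2 is plot=B. treatment columns in first-appearance order: mulched, shaded, control, irrigated; column 3 is control.
Long rows with plot=B, treatment=control: max(90, 27, 649) = 649.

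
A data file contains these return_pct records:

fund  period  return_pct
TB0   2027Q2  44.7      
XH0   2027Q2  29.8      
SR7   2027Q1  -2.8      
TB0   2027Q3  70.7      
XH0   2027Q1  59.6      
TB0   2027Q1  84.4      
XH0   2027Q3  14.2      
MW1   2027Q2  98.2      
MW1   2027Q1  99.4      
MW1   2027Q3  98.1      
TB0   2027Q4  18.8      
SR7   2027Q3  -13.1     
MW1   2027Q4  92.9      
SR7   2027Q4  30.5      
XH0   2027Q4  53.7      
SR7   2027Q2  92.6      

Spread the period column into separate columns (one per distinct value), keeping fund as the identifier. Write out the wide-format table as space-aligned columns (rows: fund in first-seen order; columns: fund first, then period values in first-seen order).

fund  2027Q2  2027Q1  2027Q3  2027Q4
TB0   44.7    84.4    70.7    18.8  
XH0   29.8    59.6    14.2    53.7  
SR7   92.6    -2.8    -13.1   30.5  
MW1   98.2    99.4    98.1    92.9  

Columns: fund plus the 4 distinct period values (2027Q2, 2027Q1, 2027Q3, 2027Q4).
For example, row TB0 column 2027Q2 takes return_pct=44.7 from the long row (TB0, 2027Q2).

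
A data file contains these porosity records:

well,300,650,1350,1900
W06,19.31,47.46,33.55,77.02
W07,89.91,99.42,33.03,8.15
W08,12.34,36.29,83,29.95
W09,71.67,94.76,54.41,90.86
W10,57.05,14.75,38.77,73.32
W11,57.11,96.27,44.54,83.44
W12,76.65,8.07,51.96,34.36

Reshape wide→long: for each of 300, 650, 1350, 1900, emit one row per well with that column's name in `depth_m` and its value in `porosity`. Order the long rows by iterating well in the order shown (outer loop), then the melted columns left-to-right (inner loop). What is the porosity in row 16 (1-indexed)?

90.86

28 rows total (7 × 4). Row 16: index ⌊(16-1)/4⌋ = 3 into well → W09; (16-1) mod 4 = 3 into the melted columns → 1900.
So row 16 is (W09, 1900, 90.86); porosity = 90.86.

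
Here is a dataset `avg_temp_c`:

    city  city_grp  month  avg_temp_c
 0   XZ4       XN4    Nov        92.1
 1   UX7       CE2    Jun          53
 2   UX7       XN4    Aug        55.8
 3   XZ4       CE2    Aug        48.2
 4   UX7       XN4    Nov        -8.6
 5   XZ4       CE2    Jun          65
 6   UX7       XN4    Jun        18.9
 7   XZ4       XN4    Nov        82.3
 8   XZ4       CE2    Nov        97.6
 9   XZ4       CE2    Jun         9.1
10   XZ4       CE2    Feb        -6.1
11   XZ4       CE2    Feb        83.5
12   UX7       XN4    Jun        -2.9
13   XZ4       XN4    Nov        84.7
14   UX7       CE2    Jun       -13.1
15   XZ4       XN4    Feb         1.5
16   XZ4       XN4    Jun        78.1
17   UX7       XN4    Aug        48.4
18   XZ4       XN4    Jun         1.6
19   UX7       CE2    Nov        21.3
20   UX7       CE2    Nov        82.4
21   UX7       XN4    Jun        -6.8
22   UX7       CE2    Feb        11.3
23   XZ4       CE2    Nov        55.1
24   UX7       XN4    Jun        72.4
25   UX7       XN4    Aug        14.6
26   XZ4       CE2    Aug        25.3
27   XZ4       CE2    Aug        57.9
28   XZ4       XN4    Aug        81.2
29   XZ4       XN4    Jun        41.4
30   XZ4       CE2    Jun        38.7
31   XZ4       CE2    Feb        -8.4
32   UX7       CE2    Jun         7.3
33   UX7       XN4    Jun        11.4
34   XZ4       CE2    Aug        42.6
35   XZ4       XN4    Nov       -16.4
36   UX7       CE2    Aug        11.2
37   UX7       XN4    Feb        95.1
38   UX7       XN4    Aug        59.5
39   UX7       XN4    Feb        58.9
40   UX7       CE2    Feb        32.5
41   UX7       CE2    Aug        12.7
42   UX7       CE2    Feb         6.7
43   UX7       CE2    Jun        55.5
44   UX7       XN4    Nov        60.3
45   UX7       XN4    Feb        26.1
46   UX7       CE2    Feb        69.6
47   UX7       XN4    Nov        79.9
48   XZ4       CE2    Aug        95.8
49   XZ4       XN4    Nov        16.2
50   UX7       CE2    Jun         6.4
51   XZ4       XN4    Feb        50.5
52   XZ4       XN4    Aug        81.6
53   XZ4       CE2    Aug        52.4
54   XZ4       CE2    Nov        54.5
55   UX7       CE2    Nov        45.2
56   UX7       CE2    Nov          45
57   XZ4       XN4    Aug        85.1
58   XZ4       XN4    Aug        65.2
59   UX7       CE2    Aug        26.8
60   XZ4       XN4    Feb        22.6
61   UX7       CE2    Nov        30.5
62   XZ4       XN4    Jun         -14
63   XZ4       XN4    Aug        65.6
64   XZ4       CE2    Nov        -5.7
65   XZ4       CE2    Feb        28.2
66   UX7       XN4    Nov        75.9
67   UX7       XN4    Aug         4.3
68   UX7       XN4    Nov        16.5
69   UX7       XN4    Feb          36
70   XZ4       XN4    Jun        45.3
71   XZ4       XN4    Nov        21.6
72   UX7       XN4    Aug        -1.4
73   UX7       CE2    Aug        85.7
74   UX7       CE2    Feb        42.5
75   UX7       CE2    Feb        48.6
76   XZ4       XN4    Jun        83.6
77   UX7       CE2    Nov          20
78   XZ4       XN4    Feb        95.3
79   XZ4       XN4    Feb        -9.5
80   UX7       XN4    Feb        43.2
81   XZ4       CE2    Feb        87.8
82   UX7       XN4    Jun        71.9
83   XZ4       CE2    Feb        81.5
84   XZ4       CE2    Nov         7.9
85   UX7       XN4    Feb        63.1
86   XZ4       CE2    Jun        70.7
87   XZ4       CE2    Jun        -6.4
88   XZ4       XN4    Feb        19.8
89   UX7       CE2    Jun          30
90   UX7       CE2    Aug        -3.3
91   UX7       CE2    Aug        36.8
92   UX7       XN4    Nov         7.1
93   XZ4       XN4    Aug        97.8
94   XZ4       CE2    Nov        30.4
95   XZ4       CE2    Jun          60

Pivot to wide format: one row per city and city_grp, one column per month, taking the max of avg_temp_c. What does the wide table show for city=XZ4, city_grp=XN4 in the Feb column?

Rows with city=XZ4, city_grp=XN4 and month=Feb: avg_temp_c values are 1.5, 50.5, 22.6, 95.3, -9.5, 19.8.
max(1.5, 50.5, 22.6, 95.3, -9.5, 19.8) = 95.3.

95.3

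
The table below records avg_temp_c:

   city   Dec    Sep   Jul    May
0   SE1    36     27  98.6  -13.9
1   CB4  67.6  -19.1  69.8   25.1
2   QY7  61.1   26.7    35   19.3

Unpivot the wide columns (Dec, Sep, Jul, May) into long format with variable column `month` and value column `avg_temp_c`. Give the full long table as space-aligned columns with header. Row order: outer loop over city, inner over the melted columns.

Each (city, column) pair becomes one row: 3 × 4 = 12 rows.
For example, (SE1, Dec) → avg_temp_c=36.

city  month  avg_temp_c
SE1   Dec    36        
SE1   Sep    27        
SE1   Jul    98.6      
SE1   May    -13.9     
CB4   Dec    67.6      
CB4   Sep    -19.1     
CB4   Jul    69.8      
CB4   May    25.1      
QY7   Dec    61.1      
QY7   Sep    26.7      
QY7   Jul    35        
QY7   May    19.3      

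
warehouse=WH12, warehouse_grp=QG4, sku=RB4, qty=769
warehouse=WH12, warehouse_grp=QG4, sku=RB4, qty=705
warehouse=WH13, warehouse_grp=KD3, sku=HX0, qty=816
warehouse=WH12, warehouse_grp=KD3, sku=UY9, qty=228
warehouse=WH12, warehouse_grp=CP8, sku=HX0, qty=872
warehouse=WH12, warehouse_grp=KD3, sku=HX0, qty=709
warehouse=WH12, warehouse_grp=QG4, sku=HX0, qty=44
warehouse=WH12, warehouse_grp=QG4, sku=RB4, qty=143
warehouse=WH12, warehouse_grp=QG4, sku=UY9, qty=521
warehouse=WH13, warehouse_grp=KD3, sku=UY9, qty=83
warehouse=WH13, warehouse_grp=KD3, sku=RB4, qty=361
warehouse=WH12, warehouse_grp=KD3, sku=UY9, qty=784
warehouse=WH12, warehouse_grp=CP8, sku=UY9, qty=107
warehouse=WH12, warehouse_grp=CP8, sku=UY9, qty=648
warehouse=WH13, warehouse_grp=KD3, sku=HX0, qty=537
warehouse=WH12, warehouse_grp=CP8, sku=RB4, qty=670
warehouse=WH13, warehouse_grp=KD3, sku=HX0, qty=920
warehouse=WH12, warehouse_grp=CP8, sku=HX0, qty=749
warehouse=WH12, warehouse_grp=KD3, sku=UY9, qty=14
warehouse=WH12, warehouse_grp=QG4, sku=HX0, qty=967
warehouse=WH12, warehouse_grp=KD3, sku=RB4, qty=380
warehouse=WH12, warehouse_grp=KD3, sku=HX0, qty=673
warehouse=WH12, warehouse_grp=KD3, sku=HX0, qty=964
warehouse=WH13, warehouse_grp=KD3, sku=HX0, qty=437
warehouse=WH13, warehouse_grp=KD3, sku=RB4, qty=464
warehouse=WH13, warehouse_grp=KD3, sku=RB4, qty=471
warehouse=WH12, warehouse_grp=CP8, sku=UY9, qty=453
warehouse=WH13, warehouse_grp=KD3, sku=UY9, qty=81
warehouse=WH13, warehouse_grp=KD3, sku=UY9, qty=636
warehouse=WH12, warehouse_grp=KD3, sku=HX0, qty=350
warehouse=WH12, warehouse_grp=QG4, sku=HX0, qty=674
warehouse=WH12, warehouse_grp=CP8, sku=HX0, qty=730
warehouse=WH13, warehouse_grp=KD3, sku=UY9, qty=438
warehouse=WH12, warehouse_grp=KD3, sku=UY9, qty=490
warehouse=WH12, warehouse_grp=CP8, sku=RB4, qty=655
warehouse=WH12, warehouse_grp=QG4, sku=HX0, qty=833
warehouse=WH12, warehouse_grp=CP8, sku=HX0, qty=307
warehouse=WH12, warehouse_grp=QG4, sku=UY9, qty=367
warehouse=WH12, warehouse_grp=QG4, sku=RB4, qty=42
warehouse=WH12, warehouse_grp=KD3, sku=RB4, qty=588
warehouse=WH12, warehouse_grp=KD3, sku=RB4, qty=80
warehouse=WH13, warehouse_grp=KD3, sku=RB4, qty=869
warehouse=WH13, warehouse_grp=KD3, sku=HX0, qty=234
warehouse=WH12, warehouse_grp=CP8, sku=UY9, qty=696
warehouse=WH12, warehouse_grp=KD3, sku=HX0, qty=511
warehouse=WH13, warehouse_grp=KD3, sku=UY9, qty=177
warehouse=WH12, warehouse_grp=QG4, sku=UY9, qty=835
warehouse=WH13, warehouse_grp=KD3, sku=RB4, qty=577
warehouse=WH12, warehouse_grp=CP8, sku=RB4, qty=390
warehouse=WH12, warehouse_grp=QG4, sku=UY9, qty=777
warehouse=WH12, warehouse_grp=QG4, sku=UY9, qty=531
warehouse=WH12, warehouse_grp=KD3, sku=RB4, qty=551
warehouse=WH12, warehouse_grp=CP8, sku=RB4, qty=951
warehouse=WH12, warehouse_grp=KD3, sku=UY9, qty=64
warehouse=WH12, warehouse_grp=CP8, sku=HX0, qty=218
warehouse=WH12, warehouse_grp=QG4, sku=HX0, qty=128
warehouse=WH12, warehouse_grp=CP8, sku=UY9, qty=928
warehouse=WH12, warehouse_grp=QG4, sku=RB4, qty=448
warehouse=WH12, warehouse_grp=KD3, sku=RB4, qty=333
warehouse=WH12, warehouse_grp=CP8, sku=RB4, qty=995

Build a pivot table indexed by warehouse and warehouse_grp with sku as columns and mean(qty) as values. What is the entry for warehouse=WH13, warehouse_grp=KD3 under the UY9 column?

Rows with warehouse=WH13, warehouse_grp=KD3 and sku=UY9: qty values are 83, 81, 636, 438, 177.
(83 + 81 + 636 + 438 + 177) / 5 = 283.

283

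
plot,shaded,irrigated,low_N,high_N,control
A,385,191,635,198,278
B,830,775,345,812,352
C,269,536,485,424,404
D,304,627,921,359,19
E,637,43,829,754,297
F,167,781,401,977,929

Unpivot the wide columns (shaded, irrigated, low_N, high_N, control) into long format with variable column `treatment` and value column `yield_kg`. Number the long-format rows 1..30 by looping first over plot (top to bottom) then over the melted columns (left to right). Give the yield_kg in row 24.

30 rows total (6 × 5). Row 24: index ⌊(24-1)/5⌋ = 4 into plot → E; (24-1) mod 5 = 3 into the melted columns → high_N.
So row 24 is (E, high_N, 754); yield_kg = 754.

754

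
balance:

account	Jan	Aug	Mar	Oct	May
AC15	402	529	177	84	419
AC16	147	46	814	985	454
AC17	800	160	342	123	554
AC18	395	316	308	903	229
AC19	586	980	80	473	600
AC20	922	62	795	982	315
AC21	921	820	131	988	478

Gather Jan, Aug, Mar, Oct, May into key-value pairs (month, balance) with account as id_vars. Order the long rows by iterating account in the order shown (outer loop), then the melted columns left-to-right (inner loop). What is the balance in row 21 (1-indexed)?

35 rows total (7 × 5). Row 21: index ⌊(21-1)/5⌋ = 4 into account → AC19; (21-1) mod 5 = 0 into the melted columns → Jan.
So row 21 is (AC19, Jan, 586); balance = 586.

586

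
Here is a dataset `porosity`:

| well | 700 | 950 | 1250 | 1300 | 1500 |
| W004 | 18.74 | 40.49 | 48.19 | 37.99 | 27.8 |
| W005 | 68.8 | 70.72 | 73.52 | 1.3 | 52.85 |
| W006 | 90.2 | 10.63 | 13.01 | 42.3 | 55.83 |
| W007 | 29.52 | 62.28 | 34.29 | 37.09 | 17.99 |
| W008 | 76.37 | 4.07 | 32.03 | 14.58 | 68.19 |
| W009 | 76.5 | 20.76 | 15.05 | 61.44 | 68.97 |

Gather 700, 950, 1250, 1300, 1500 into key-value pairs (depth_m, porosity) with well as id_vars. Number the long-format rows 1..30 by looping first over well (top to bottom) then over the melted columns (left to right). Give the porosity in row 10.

30 rows total (6 × 5). Row 10: index ⌊(10-1)/5⌋ = 1 into well → W005; (10-1) mod 5 = 4 into the melted columns → 1500.
So row 10 is (W005, 1500, 52.85); porosity = 52.85.

52.85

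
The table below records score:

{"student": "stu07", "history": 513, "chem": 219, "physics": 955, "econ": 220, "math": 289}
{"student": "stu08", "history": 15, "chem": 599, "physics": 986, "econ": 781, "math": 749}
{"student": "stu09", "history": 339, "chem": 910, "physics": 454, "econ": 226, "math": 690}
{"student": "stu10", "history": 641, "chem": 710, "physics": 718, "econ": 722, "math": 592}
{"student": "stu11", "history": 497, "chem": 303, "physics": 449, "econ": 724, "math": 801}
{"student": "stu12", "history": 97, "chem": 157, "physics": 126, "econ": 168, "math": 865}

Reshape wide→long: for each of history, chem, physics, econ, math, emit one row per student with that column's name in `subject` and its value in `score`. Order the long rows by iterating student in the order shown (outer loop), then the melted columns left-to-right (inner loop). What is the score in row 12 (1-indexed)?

910

30 rows total (6 × 5). Row 12: index ⌊(12-1)/5⌋ = 2 into student → stu09; (12-1) mod 5 = 1 into the melted columns → chem.
So row 12 is (stu09, chem, 910); score = 910.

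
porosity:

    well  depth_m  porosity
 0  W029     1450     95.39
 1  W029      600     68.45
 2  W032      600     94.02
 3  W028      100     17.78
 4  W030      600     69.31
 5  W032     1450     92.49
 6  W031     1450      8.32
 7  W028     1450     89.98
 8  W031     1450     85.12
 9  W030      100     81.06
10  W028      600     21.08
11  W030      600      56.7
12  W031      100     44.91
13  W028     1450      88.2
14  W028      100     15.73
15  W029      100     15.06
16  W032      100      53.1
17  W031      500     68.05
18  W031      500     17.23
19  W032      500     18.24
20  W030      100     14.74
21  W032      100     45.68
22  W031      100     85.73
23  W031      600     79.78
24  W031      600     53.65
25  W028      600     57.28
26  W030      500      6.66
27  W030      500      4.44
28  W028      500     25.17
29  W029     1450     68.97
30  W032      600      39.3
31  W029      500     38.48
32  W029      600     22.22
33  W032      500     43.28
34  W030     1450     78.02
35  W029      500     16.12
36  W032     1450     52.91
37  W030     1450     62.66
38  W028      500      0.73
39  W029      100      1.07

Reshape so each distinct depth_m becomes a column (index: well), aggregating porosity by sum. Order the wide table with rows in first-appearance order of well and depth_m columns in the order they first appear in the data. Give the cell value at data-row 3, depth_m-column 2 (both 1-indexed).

78.36

With rows in first-appearance order of well, row 3 is well=W028. depth_m columns in first-appearance order: 1450, 600, 100, 500; column 2 is 600.
Long rows with well=W028, depth_m=600: 21.08 + 57.28 = 78.36.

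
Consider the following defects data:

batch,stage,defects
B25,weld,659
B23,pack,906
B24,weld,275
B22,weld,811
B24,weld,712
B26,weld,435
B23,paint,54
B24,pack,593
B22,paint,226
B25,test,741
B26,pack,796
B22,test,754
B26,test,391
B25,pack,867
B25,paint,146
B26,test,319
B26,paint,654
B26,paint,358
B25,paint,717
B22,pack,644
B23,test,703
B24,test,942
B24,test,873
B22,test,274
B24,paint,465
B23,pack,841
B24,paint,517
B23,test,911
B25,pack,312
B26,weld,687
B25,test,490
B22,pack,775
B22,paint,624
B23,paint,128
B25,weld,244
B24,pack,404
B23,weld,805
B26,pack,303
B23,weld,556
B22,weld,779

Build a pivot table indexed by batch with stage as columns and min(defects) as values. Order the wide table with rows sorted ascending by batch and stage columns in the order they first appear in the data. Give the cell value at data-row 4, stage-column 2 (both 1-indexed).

312

With rows sorted ascending by batch, row 4 is batch=B25. stage columns in first-appearance order: weld, pack, paint, test; column 2 is pack.
Long rows with batch=B25, stage=pack: min(867, 312) = 312.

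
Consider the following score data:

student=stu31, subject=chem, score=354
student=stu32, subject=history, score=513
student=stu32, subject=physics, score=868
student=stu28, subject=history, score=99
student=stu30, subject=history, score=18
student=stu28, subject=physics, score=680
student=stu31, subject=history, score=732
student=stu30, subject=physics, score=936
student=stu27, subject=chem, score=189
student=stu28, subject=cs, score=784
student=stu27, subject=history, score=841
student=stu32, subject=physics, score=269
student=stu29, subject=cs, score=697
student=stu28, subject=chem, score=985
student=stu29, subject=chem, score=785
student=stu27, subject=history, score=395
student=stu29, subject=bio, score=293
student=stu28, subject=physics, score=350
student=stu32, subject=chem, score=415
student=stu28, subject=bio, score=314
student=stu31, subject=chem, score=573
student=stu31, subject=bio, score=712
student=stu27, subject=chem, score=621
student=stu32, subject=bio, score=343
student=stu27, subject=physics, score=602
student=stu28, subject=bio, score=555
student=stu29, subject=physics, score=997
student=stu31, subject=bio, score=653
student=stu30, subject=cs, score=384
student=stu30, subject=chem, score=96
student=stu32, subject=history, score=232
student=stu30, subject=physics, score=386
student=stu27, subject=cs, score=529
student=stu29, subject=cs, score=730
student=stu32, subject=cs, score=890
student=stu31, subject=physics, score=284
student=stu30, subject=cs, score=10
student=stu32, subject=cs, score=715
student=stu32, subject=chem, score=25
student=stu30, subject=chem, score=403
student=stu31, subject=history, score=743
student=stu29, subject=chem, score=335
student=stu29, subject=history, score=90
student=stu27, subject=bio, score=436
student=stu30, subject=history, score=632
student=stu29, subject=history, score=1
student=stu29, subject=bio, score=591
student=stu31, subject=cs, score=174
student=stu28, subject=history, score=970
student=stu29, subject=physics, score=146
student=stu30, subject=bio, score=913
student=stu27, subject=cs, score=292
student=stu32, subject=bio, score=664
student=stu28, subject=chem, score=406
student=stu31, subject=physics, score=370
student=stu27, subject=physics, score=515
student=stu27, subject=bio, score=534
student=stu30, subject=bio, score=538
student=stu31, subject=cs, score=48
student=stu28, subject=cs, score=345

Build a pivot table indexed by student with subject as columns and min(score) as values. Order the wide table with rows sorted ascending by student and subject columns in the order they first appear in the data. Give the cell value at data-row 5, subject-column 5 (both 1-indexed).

653

With rows sorted ascending by student, row 5 is student=stu31. subject columns in first-appearance order: chem, history, physics, cs, bio; column 5 is bio.
Long rows with student=stu31, subject=bio: min(712, 653) = 653.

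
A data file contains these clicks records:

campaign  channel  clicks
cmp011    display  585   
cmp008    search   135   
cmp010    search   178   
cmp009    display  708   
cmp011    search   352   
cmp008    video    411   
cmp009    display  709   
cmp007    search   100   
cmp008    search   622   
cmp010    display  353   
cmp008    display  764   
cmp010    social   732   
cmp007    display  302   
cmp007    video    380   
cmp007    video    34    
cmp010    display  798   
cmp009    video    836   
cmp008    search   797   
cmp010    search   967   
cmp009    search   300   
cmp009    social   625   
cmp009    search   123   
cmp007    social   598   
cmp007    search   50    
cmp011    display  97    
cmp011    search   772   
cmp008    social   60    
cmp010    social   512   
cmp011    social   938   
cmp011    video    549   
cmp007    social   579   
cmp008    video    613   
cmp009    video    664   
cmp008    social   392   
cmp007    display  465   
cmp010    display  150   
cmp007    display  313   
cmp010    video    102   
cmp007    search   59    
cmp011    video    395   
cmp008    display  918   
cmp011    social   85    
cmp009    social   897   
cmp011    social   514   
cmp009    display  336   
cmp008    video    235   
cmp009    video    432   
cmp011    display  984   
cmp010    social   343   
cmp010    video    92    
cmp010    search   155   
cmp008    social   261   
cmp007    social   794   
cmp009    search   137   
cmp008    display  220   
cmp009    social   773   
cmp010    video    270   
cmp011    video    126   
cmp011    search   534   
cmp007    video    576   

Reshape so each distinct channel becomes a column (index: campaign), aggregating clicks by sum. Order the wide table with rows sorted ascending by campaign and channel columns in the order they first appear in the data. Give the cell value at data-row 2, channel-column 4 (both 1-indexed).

713

With rows sorted ascending by campaign, row 2 is campaign=cmp008. channel columns in first-appearance order: display, search, video, social; column 4 is social.
Long rows with campaign=cmp008, channel=social: 60 + 392 + 261 = 713.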